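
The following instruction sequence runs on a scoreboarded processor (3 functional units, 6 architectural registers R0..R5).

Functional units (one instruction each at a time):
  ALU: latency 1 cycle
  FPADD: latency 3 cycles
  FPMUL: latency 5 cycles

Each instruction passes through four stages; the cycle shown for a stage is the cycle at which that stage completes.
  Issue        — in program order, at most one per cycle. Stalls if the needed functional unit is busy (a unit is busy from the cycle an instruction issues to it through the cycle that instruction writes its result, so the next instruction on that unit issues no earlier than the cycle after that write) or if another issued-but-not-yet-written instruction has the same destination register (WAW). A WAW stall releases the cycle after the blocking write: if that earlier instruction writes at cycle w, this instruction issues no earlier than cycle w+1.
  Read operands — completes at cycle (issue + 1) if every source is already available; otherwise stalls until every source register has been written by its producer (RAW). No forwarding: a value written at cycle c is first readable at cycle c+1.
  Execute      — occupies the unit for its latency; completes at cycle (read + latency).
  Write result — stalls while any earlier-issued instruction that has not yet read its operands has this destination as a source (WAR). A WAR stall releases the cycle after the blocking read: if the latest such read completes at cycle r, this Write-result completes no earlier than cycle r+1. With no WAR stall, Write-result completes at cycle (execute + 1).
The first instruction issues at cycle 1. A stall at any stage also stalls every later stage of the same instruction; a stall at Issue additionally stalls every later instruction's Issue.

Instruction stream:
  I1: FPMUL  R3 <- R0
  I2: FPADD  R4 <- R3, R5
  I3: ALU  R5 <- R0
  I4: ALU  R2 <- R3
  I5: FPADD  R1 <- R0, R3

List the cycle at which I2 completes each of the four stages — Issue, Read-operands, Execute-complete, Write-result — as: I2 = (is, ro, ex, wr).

I2 = (2, 9, 12, 13)

t=1  issue I1 (FPMUL)
t=2  I1 read-ops · issue I2 (FPADD)
t=3  issue I3 (ALU)
t=4  I3 read-ops
t=5  I3 finished on ALU
t=7  I1 finished on FPMUL
t=8  I1→R3
t=9  I2 read-ops
t=10  I3→R5
t=11  issue I4 (ALU)
t=12  I2 finished on FPADD · I4 read-ops
t=13  I2→R4 · I4 finished on ALU
t=14  I4→R2 · issue I5 (FPADD)
t=15  I5 read-ops
t=18  I5 finished on FPADD
t=19  I5→R1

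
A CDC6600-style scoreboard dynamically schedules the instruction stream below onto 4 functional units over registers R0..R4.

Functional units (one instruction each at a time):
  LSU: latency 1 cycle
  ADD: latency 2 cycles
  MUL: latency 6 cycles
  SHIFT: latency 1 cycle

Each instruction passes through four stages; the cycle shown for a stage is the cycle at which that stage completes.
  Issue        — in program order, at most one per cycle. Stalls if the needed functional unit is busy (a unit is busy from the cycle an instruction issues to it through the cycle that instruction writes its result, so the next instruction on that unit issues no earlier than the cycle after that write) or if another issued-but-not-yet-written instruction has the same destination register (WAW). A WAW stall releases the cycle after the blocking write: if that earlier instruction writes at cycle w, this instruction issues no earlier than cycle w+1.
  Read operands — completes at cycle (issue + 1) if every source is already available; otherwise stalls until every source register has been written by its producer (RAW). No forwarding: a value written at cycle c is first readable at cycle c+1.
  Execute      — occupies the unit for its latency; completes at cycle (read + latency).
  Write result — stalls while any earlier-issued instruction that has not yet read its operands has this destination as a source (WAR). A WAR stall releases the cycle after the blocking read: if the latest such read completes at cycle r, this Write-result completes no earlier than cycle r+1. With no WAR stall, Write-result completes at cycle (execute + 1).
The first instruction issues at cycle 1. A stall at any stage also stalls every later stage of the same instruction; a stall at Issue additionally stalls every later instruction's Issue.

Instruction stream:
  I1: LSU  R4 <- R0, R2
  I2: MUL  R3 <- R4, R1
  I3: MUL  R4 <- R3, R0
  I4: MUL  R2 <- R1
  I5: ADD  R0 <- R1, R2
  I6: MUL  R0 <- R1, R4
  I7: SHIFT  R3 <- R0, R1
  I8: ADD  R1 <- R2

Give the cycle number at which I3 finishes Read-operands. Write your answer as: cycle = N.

cycle = 14

[1] issue I1 (LSU)
[2] I1 read-ops; issue I2 (MUL)
[3] I1 finished on LSU
[4] I1→R4
[5] I2 read-ops
[11] I2 finished on MUL
[12] I2→R3
[13] issue I3 (MUL)
[14] I3 read-ops
[20] I3 finished on MUL
[21] I3→R4
[22] issue I4 (MUL)
[23] I4 read-ops; issue I5 (ADD)
[29] I4 finished on MUL
[30] I4→R2
[31] I5 read-ops
[33] I5 finished on ADD
[34] I5→R0
[35] issue I6 (MUL)
[36] I6 read-ops; issue I7 (SHIFT)
[37] issue I8 (ADD)
[38] I8 read-ops
[40] I8 finished on ADD
[42] I6 finished on MUL
[43] I6→R0
[44] I7 read-ops
[45] I7 finished on SHIFT; I8→R1
[46] I7→R3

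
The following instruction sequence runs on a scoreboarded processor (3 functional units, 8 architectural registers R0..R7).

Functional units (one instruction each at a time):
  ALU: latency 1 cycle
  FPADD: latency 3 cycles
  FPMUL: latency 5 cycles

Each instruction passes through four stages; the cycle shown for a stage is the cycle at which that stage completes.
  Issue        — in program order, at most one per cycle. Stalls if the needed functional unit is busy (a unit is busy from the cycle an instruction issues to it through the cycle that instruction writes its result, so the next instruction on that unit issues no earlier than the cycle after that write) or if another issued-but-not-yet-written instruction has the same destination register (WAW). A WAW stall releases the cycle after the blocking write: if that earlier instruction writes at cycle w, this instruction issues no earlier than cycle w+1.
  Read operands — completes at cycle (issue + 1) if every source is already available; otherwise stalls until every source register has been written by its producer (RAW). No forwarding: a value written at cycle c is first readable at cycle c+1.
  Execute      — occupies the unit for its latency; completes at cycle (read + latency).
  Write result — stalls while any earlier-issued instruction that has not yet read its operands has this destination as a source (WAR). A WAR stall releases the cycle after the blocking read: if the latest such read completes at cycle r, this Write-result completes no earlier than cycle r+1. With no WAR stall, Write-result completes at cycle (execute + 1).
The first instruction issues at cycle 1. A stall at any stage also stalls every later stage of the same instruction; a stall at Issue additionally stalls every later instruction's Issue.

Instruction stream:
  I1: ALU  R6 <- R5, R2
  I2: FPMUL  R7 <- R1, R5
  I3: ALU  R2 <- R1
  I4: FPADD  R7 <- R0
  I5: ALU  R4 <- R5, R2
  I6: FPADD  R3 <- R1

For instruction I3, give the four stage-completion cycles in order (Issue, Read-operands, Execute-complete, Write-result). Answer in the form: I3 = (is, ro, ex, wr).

I1 -> (1, 2, 3, 4)
I2 -> (2, 3, 8, 9)
I3 -> (5, 6, 7, 8)  // struct: ALU busy until I1 writes@4
I4 -> (10, 11, 14, 15)  // WAW R7: wait I2 write@9
I5 -> (11, 12, 13, 14)
I6 -> (16, 17, 20, 21)  // struct: FPADD busy until I4 writes@15

I3 = (5, 6, 7, 8)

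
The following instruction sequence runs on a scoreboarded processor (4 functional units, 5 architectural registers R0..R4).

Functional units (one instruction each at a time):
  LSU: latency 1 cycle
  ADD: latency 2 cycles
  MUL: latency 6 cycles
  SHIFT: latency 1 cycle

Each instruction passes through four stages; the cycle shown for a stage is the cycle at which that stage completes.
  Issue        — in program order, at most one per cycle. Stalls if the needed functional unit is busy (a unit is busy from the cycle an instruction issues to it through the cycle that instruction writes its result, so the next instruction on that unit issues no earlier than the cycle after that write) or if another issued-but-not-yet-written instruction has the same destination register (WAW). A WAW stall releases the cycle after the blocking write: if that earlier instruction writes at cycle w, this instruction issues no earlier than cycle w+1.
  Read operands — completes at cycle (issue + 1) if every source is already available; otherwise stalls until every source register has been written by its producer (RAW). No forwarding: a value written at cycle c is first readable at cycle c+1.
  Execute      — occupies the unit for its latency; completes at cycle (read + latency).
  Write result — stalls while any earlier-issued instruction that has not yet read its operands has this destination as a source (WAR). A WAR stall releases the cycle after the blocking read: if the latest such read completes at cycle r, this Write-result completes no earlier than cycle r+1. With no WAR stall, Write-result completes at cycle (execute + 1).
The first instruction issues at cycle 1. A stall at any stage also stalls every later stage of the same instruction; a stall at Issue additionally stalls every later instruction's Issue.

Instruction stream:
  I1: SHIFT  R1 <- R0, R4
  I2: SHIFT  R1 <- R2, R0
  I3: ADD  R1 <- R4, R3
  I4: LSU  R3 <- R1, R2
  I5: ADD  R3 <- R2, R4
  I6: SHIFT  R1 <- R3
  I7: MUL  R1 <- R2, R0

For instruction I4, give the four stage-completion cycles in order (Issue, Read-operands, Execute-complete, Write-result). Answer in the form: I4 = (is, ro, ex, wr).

I4 = (10, 14, 15, 16)

t=1  I1 dispatched to SHIFT
t=2  I1 operands ready
t=3  I1 complete
t=4  R1←I1
t=5  I2 dispatched to SHIFT
t=6  I2 operands ready
t=7  I2 complete
t=8  R1←I2
t=9  I3 dispatched to ADD
t=10  I3 operands ready | I4 dispatched to LSU
t=12  I3 complete
t=13  R1←I3
t=14  I4 operands ready
t=15  I4 complete
t=16  R3←I4
t=17  I5 dispatched to ADD
t=18  I5 operands ready | I6 dispatched to SHIFT
t=20  I5 complete
t=21  R3←I5
t=22  I6 operands ready
t=23  I6 complete
t=24  R1←I6
t=25  I7 dispatched to MUL
t=26  I7 operands ready
t=32  I7 complete
t=33  R1←I7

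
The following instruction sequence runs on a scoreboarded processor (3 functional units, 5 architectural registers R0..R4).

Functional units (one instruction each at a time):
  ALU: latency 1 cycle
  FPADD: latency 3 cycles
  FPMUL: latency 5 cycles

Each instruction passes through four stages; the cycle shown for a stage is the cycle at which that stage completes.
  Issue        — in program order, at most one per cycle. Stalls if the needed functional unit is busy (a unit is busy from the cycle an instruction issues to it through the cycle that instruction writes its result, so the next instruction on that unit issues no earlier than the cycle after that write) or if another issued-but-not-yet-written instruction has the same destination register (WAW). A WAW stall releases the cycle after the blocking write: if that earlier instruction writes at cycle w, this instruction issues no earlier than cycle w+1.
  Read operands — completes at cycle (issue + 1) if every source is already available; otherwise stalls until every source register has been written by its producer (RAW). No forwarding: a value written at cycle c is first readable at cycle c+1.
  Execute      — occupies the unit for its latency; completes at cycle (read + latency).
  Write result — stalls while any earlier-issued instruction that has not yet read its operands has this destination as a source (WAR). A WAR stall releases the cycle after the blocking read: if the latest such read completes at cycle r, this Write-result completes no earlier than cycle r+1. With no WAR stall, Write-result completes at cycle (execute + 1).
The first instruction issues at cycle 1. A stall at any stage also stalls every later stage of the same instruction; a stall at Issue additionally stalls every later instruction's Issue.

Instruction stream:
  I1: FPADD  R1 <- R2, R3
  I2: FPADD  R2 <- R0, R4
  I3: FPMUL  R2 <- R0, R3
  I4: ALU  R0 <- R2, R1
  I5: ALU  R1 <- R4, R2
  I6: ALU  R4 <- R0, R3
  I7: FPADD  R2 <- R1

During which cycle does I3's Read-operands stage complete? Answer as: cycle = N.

I1 -> (1, 2, 5, 6)
I2 -> (7, 8, 11, 12)  // struct: FPADD busy until I1 writes@6
I3 -> (13, 14, 19, 20)  // WAW R2: wait I2 write@12
I4 -> (14, 21, 22, 23)  // RAW R2: wait I3 write@20
I5 -> (24, 25, 26, 27)  // struct: ALU busy until I4 writes@23
I6 -> (28, 29, 30, 31)  // struct: ALU busy until I5 writes@27
I7 -> (29, 30, 33, 34)

cycle = 14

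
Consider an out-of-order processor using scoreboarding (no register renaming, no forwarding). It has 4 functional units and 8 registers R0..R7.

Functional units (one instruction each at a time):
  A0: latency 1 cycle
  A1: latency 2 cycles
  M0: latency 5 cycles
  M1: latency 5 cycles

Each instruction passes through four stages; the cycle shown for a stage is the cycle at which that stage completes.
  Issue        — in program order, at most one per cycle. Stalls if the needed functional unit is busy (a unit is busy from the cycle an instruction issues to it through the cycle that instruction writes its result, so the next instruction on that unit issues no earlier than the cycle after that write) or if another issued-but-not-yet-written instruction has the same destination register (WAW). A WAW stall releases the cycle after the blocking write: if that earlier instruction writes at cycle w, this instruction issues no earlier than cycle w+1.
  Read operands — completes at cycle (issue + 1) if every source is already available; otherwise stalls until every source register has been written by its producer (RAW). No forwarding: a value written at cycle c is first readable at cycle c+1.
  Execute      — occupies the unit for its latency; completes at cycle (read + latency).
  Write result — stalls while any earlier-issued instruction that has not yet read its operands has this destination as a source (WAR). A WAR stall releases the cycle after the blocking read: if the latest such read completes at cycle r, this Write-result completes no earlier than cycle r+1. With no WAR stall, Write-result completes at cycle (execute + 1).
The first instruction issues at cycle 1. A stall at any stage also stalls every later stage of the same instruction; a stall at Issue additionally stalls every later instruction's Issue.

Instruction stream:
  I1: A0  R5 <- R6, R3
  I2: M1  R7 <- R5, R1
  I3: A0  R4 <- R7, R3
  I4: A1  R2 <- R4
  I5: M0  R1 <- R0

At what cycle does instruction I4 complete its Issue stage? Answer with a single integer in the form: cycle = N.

[1] I1 dispatched to A0
[2] I1 operands ready · I2 dispatched to M1
[3] I1 complete
[4] R5←I1
[5] I2 operands ready · I3 dispatched to A0
[6] I4 dispatched to A1
[7] I5 dispatched to M0
[8] I5 operands ready
[10] I2 complete
[11] R7←I2
[12] I3 operands ready
[13] I3 complete · I5 complete
[14] R4←I3 · R1←I5
[15] I4 operands ready
[17] I4 complete
[18] R2←I4

cycle = 6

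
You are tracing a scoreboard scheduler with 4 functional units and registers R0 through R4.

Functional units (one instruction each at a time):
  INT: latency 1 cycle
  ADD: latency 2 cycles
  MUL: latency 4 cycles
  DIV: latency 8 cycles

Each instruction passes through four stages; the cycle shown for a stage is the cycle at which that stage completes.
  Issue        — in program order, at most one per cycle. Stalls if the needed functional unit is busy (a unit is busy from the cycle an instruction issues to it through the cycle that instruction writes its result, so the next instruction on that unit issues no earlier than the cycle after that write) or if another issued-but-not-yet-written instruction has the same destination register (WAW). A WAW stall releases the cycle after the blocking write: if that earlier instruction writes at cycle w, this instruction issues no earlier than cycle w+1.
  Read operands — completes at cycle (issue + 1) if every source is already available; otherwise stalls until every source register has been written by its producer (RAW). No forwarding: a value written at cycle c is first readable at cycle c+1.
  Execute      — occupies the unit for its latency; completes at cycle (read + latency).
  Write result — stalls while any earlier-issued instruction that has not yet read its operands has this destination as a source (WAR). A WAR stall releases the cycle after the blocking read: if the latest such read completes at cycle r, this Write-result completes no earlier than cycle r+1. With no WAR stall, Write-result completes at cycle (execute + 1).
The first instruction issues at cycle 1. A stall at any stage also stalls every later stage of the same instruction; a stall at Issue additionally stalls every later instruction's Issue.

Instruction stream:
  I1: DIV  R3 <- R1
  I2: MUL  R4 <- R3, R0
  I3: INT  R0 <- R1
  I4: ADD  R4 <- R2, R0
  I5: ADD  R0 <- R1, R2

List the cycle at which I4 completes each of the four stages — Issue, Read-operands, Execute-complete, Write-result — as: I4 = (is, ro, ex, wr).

[1] issue I1 (DIV)
[2] I1 read-ops · issue I2 (MUL)
[3] issue I3 (INT)
[4] I3 read-ops
[5] I3 finished on INT
[10] I1 finished on DIV
[11] I1→R3
[12] I2 read-ops
[13] I3→R0
[16] I2 finished on MUL
[17] I2→R4
[18] issue I4 (ADD)
[19] I4 read-ops
[21] I4 finished on ADD
[22] I4→R4
[23] issue I5 (ADD)
[24] I5 read-ops
[26] I5 finished on ADD
[27] I5→R0

I4 = (18, 19, 21, 22)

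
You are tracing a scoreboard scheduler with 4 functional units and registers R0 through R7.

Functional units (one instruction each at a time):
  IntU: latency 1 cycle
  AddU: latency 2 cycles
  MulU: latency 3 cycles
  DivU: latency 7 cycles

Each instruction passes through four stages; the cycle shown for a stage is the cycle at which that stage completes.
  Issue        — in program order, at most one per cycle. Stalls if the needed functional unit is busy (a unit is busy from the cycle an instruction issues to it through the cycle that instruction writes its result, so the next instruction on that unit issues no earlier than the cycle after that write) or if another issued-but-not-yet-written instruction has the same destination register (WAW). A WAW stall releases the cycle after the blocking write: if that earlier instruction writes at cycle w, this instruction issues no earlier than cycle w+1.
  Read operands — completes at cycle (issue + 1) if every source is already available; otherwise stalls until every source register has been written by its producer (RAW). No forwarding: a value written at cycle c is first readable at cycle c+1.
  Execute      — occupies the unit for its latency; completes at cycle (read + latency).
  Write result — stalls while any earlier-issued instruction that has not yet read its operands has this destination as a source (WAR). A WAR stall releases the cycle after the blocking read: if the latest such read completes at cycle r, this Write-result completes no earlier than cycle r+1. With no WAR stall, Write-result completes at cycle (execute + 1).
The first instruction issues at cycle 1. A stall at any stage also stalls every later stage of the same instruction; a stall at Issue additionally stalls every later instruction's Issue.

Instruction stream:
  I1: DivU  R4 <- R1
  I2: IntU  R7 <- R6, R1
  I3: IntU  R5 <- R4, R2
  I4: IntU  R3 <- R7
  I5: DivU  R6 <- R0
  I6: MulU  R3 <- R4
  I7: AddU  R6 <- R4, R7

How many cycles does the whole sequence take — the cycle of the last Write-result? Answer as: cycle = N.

I1: IS=1 RO=2 EX=9 WR=10
I2: IS=2 RO=3 EX=4 WR=5
I3: IS=6 RO=11 EX=12 WR=13  [struct: IntU busy until I2 writes@5; RAW R4: wait I1 write@10]
I4: IS=14 RO=15 EX=16 WR=17  [struct: IntU busy until I3 writes@13]
I5: IS=15 RO=16 EX=23 WR=24
I6: IS=18 RO=19 EX=22 WR=23  [WAW R3: wait I4 write@17]
I7: IS=25 RO=26 EX=28 WR=29  [WAW R6: wait I5 write@24]

cycle = 29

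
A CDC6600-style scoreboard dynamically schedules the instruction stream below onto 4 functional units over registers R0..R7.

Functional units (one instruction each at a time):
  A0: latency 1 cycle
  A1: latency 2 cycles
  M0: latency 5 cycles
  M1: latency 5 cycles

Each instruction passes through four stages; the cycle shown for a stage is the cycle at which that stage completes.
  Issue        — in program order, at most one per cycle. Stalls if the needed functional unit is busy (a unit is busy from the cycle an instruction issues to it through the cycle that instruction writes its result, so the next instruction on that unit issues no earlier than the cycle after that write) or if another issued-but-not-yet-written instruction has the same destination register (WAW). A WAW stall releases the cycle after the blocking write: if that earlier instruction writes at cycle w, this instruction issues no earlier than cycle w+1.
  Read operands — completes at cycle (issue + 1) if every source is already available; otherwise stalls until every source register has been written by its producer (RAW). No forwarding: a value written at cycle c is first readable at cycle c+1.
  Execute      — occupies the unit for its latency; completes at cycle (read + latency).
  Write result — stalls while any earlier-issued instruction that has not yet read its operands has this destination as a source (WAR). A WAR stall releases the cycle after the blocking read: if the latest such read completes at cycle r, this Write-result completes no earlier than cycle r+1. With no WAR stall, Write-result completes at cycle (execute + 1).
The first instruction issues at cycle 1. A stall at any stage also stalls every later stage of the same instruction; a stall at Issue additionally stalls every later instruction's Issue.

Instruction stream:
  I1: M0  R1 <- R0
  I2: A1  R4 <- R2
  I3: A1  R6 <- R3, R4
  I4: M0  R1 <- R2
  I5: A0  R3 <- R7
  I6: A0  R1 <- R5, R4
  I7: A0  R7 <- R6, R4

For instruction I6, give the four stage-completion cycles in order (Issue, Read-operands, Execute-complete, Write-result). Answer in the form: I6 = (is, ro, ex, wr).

I6 = (17, 18, 19, 20)

I1  is:1  ro:2  ex:7  wr:8
I2  is:2  ro:3  ex:5  wr:6
I3  is:7  ro:8  ex:10  wr:11  — struct: A1 busy until I2 writes@6
I4  is:9  ro:10  ex:15  wr:16  — struct: M0 busy until I1 writes@8
I5  is:10  ro:11  ex:12  wr:13
I6  is:17  ro:18  ex:19  wr:20  — WAW R1: wait I4 write@16
I7  is:21  ro:22  ex:23  wr:24  — struct: A0 busy until I6 writes@20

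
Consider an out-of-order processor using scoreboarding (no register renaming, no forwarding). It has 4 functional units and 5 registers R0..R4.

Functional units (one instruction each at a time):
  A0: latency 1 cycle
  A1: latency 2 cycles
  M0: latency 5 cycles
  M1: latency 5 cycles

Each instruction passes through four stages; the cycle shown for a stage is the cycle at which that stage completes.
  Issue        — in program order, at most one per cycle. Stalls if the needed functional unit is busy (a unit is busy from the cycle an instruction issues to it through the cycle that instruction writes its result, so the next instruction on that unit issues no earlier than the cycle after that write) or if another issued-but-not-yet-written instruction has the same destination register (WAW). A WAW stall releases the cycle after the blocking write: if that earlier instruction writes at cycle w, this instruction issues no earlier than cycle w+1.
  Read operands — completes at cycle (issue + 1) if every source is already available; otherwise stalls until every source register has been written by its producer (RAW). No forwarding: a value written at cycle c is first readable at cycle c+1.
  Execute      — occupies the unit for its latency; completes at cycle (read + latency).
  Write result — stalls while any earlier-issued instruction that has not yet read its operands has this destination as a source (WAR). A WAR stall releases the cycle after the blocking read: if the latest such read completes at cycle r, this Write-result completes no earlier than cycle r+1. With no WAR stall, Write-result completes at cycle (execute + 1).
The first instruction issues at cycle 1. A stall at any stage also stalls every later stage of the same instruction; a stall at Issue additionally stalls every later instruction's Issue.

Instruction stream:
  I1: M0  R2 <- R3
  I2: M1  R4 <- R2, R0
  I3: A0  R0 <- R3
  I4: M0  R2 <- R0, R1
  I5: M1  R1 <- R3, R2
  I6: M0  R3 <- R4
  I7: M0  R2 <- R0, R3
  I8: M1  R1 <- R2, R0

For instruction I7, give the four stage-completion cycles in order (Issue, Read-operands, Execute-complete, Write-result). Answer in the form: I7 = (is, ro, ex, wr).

I7 = (26, 27, 32, 33)

cycle 1: I1 issues→M0
cycle 2: I1 reads, I2 issues→M1
cycle 3: I3 issues→A0
cycle 4: I3 reads
cycle 5: I3 exec-done
cycle 7: I1 exec-done
cycle 8: I1 writes R2
cycle 9: I2 reads, I4 issues→M0
cycle 10: I3 writes R0
cycle 11: I4 reads
cycle 14: I2 exec-done
cycle 15: I2 writes R4
cycle 16: I4 exec-done, I5 issues→M1
cycle 17: I4 writes R2
cycle 18: I5 reads, I6 issues→M0
cycle 19: I6 reads
cycle 23: I5 exec-done
cycle 24: I5 writes R1, I6 exec-done
cycle 25: I6 writes R3
cycle 26: I7 issues→M0
cycle 27: I7 reads, I8 issues→M1
cycle 32: I7 exec-done
cycle 33: I7 writes R2
cycle 34: I8 reads
cycle 39: I8 exec-done
cycle 40: I8 writes R1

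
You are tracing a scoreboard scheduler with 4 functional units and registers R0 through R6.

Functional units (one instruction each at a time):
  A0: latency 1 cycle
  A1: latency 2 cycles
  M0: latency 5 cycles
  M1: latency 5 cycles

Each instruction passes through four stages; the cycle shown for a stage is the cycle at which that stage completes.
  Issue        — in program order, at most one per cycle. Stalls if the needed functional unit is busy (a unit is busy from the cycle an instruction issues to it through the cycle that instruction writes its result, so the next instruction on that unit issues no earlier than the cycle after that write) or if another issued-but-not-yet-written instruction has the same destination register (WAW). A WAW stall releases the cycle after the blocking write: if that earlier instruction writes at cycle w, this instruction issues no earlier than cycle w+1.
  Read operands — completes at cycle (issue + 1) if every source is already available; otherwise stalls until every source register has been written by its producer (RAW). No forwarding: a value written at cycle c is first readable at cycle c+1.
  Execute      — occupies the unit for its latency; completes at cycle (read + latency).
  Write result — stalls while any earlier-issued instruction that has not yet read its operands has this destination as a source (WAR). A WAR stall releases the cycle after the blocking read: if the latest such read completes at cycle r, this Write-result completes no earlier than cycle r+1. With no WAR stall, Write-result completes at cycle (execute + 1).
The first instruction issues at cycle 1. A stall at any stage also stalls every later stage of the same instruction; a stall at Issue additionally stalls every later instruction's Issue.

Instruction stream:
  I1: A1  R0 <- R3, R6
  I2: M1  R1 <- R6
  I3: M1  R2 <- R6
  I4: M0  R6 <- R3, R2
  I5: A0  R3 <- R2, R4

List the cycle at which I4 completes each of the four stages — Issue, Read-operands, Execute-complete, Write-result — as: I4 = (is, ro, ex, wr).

I4 = (11, 18, 23, 24)

[1] I1 dispatched to A1
[2] I1 operands ready | I2 dispatched to M1
[3] I2 operands ready
[4] I1 complete
[5] R0←I1
[8] I2 complete
[9] R1←I2
[10] I3 dispatched to M1
[11] I3 operands ready | I4 dispatched to M0
[12] I5 dispatched to A0
[16] I3 complete
[17] R2←I3
[18] I4 operands ready | I5 operands ready
[19] I5 complete
[20] R3←I5
[23] I4 complete
[24] R6←I4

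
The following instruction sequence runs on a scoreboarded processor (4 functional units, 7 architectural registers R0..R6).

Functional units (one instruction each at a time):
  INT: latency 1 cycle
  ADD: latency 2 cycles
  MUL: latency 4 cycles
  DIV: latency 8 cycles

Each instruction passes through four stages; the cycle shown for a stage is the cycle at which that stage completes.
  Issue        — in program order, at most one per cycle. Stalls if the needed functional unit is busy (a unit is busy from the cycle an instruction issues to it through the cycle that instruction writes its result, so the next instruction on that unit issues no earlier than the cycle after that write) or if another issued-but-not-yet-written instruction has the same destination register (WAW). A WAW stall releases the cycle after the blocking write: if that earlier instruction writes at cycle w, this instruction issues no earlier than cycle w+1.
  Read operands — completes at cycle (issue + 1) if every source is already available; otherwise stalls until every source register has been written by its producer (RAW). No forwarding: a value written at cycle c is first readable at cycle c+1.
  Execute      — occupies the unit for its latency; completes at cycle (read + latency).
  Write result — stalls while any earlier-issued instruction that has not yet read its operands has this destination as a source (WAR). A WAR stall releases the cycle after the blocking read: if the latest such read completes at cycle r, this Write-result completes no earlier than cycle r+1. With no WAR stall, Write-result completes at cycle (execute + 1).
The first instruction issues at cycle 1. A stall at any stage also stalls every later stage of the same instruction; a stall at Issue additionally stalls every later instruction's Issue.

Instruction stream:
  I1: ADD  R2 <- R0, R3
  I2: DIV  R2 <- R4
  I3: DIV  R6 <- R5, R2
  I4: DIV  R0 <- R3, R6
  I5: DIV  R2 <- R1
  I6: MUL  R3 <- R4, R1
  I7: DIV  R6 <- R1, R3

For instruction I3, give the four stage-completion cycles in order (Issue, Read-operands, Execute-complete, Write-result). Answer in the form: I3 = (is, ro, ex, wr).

I3 = (17, 18, 26, 27)

I1 -> (1, 2, 4, 5)
I2 -> (6, 7, 15, 16)  // WAW R2: wait I1 write@5
I3 -> (17, 18, 26, 27)  // struct: DIV busy until I2 writes@16
I4 -> (28, 29, 37, 38)  // struct: DIV busy until I3 writes@27
I5 -> (39, 40, 48, 49)  // struct: DIV busy until I4 writes@38
I6 -> (40, 41, 45, 46)
I7 -> (50, 51, 59, 60)  // struct: DIV busy until I5 writes@49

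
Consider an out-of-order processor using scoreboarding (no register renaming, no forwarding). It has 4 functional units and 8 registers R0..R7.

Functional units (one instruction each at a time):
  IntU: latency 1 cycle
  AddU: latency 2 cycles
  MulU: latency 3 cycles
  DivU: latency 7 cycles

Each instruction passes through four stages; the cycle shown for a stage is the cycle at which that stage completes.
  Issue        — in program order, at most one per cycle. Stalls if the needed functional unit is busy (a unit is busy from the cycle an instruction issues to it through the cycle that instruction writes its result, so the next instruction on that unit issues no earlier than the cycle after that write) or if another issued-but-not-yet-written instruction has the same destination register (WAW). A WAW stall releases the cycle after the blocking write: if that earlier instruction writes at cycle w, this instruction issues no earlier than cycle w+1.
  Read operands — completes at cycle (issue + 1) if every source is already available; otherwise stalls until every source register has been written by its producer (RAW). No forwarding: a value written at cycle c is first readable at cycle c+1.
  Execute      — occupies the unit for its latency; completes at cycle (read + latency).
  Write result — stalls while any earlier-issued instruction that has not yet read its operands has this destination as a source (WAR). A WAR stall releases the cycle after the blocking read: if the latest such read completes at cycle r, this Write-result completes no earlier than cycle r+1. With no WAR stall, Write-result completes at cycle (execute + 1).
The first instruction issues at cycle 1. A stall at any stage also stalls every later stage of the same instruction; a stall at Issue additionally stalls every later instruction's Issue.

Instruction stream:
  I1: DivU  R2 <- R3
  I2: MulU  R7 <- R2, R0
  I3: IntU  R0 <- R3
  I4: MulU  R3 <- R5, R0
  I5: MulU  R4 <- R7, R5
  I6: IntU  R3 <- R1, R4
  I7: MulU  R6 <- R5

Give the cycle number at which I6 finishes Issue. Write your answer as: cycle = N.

I1 -> (1, 2, 9, 10)
I2 -> (2, 11, 14, 15)  // RAW R2: wait I1 write@10
I3 -> (3, 4, 5, 12)  // WAR R0: wait I2 read@11
I4 -> (16, 17, 20, 21)  // struct: MulU busy until I2 writes@15
I5 -> (22, 23, 26, 27)  // struct: MulU busy until I4 writes@21
I6 -> (23, 28, 29, 30)  // RAW R4: wait I5 write@27
I7 -> (28, 29, 32, 33)  // struct: MulU busy until I5 writes@27

cycle = 23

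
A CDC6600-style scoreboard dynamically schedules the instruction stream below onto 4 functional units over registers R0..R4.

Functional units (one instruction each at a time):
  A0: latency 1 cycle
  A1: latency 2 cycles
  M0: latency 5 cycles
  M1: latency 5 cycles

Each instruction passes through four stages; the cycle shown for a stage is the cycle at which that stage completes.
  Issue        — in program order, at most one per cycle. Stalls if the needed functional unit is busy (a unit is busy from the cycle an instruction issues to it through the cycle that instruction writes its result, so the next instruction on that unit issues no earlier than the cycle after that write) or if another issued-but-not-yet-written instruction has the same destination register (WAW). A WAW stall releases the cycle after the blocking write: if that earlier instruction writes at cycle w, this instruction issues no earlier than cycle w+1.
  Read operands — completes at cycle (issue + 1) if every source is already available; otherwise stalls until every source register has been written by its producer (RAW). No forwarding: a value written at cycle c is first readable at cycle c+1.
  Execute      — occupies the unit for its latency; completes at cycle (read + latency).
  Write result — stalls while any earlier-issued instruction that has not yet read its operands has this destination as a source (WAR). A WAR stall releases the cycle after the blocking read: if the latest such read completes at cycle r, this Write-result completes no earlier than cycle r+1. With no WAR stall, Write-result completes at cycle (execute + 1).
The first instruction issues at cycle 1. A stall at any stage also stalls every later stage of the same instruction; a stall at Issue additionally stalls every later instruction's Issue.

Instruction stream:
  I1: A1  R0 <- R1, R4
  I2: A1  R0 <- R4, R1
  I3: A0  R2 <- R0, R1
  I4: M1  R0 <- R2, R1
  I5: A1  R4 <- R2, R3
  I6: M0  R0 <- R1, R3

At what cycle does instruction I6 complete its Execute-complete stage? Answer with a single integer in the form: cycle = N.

cycle = 27

t=1  I1 issues→A1
t=2  I1 reads
t=4  I1 exec-done
t=5  I1 writes R0
t=6  I2 issues→A1
t=7  I2 reads, I3 issues→A0
t=9  I2 exec-done
t=10  I2 writes R0
t=11  I3 reads, I4 issues→M1
t=12  I3 exec-done, I5 issues→A1
t=13  I3 writes R2
t=14  I4 reads, I5 reads
t=16  I5 exec-done
t=17  I5 writes R4
t=19  I4 exec-done
t=20  I4 writes R0
t=21  I6 issues→M0
t=22  I6 reads
t=27  I6 exec-done
t=28  I6 writes R0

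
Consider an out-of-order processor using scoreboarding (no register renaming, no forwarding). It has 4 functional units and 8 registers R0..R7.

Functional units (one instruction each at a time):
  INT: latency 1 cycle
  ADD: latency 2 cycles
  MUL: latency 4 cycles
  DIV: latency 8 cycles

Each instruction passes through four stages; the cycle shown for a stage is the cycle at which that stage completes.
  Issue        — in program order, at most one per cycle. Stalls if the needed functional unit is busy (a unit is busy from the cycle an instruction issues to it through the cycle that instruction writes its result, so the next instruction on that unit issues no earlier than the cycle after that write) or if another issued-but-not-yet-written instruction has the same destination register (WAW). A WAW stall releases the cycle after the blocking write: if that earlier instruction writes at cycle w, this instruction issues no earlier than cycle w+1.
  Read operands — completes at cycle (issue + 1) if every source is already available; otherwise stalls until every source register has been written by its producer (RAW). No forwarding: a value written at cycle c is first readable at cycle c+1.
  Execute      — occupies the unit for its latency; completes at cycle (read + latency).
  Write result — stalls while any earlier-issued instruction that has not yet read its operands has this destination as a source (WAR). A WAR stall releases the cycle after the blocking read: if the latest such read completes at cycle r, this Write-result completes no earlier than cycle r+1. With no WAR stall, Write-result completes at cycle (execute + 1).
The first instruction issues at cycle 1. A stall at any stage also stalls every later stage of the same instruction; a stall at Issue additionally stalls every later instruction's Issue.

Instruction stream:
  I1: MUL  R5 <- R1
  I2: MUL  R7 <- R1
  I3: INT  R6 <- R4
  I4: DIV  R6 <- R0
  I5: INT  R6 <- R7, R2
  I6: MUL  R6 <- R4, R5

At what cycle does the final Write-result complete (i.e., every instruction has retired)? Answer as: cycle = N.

[1] I1 issues→MUL
[2] I1 reads
[6] I1 exec-done
[7] I1 writes R5
[8] I2 issues→MUL
[9] I2 reads | I3 issues→INT
[10] I3 reads
[11] I3 exec-done
[12] I3 writes R6
[13] I2 exec-done | I4 issues→DIV
[14] I2 writes R7 | I4 reads
[22] I4 exec-done
[23] I4 writes R6
[24] I5 issues→INT
[25] I5 reads
[26] I5 exec-done
[27] I5 writes R6
[28] I6 issues→MUL
[29] I6 reads
[33] I6 exec-done
[34] I6 writes R6

cycle = 34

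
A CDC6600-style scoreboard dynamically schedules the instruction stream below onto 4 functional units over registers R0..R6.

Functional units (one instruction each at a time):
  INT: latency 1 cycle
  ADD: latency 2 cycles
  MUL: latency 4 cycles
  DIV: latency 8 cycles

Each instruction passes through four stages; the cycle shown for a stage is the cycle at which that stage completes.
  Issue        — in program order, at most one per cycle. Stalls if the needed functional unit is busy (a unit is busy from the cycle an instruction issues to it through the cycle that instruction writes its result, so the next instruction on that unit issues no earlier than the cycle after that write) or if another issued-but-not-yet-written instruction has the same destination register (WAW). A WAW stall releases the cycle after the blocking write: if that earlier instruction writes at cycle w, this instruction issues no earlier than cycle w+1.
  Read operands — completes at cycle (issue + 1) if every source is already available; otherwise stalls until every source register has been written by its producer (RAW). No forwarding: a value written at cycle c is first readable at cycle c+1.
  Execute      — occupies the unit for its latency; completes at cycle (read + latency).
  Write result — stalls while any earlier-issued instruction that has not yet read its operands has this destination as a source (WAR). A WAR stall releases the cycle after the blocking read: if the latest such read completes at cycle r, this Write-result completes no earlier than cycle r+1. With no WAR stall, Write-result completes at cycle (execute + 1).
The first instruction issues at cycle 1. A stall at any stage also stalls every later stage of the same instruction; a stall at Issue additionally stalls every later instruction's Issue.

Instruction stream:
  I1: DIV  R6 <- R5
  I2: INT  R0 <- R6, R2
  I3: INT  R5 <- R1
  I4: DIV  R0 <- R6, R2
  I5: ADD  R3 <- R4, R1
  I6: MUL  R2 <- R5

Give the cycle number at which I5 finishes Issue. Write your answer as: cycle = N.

cycle = 17

I1  is:1  ro:2  ex:10  wr:11
I2  is:2  ro:12  ex:13  wr:14  — RAW R6: wait I1 write@11
I3  is:15  ro:16  ex:17  wr:18  — struct: INT busy until I2 writes@14
I4  is:16  ro:17  ex:25  wr:26
I5  is:17  ro:18  ex:20  wr:21
I6  is:18  ro:19  ex:23  wr:24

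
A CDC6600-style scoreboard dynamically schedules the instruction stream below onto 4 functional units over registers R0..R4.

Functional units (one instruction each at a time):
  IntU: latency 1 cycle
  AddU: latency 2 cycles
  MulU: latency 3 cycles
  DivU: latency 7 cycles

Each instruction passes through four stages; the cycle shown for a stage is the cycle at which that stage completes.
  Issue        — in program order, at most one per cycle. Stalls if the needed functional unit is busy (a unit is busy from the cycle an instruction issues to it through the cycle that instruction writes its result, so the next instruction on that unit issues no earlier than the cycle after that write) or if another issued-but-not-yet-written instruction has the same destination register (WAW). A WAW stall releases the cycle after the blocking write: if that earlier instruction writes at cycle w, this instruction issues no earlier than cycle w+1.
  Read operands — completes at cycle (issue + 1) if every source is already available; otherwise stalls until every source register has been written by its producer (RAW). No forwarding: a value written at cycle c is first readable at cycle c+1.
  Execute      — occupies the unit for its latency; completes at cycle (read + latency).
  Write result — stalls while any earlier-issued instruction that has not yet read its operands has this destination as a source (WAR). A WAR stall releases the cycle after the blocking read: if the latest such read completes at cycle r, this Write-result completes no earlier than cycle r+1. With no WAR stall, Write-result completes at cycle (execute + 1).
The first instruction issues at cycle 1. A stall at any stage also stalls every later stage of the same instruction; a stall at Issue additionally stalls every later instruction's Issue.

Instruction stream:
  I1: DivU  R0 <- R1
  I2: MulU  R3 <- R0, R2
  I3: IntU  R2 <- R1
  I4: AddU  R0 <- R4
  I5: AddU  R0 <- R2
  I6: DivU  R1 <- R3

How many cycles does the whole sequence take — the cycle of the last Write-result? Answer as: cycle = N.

I1  is:1  ro:2  ex:9  wr:10
I2  is:2  ro:11  ex:14  wr:15  — RAW R0: wait I1 write@10
I3  is:3  ro:4  ex:5  wr:12  — WAR R2: wait I2 read@11
I4  is:11  ro:12  ex:14  wr:15  — WAW R0: wait I1 write@10
I5  is:16  ro:17  ex:19  wr:20  — struct: AddU busy until I4 writes@15
I6  is:17  ro:18  ex:25  wr:26

cycle = 26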